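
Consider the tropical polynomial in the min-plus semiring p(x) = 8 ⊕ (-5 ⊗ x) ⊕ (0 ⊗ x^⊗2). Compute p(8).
p(8) = 3

A tropical monomial a ⊗ x^⊗i evaluates to a + i · x. Evaluating each term at x = 8:
  Term 0 contributes 8 + 0 · 8 = 8
  Term 1 contributes -5 + 1 · 8 = 3
  Term 2 contributes 0 + 2 · 8 = 16
p(8) = ⊕ of these = min[8, 3, 16] = 3.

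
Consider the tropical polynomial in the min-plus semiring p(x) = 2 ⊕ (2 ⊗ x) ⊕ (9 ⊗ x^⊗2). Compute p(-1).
p(-1) = 1

A tropical monomial a ⊗ x^⊗i evaluates to a + i · x. Evaluating each term at x = -1:
  Term 0 contributes 2 + 0 · -1 = 2
  Term 1 contributes 2 + 1 · -1 = 1
  Term 2 contributes 9 + 2 · -1 = 7
p(-1) = ⊕ of these = min[2, 1, 7] = 1.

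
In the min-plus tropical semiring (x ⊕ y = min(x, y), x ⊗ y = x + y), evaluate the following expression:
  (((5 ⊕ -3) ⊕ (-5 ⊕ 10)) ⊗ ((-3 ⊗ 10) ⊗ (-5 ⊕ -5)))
(((5 ⊕ -3) ⊕ (-5 ⊕ 10)) ⊗ ((-3 ⊗ 10) ⊗ (-5 ⊕ -5))) = -3

Expand innermost to outermost. Recall ⊕ takes the minimum of its arguments and ⊗ takes their sum. Working out the expression (((5 ⊕ -3) ⊕ (-5 ⊕ 10)) ⊗ ((-3 ⊗ 10) ⊗ (-5 ⊕ -5))) gives -3.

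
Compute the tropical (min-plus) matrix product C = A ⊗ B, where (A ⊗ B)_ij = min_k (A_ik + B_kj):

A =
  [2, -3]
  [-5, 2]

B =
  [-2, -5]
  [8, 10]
A ⊗ B =
  [0, -3]
  [-7, -10]

Apply the min-plus product entry-by-entry:
  C[0][0] = min over k of (A[0][0] + B[0][0] = 2 + -2 = 0, A[0][1] + B[1][0] = -3 + 8 = 5) = 0 (attained at k = 0)
  C[0][1] = min over k of (A[0][0] + B[0][1] = 2 + -5 = -3, A[0][1] + B[1][1] = -3 + 10 = 7) = -3 (attained at k = 0)
  C[1][0] = min over k of (A[1][0] + B[0][0] = -5 + -2 = -7, A[1][1] + B[1][0] = 2 + 8 = 10) = -7 (attained at k = 0)
  C[1][1] = min over k of (A[1][0] + B[0][1] = -5 + -5 = -10, A[1][1] + B[1][1] = 2 + 10 = 12) = -10 (attained at k = 0)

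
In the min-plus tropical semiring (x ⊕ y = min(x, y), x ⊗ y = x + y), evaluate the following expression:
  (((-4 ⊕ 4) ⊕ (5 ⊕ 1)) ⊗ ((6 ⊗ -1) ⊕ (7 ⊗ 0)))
(((-4 ⊕ 4) ⊕ (5 ⊕ 1)) ⊗ ((6 ⊗ -1) ⊕ (7 ⊗ 0))) = 1

Expand innermost to outermost. Recall ⊕ takes the minimum of its arguments and ⊗ takes their sum. Working out the expression (((-4 ⊕ 4) ⊕ (5 ⊕ 1)) ⊗ ((6 ⊗ -1) ⊕ (7 ⊗ 0))) gives 1.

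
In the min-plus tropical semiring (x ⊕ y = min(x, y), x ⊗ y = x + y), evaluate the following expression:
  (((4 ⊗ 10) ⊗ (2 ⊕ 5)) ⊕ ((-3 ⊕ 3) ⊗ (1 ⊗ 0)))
(((4 ⊗ 10) ⊗ (2 ⊕ 5)) ⊕ ((-3 ⊕ 3) ⊗ (1 ⊗ 0))) = -2

Expand innermost to outermost. Recall ⊕ takes the minimum of its arguments and ⊗ takes their sum. Working out the expression (((4 ⊗ 10) ⊗ (2 ⊕ 5)) ⊕ ((-3 ⊕ 3) ⊗ (1 ⊗ 0))) gives -2.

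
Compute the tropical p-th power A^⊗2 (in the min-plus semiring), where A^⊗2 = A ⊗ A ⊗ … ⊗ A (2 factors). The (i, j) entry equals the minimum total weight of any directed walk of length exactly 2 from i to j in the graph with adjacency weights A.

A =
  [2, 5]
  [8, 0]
A^⊗2 =
  [4, 5]
  [8, 0]

Each entry (A^⊗2)_ij equals the minimum over all length-2 walks i = v_0 → v_1 → … → v_2 = j of Σ_t A[v_t][v_{t+1}]. For example, for (i, j) = (0, 1) we minimise over 2 possible intermediate vertex sequences; the minimum is 5, attained along the walk 0 → 1 → 1.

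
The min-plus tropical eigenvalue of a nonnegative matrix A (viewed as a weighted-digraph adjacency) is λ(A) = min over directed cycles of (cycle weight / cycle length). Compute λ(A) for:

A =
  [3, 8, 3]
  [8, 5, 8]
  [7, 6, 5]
λ(A) = 3

Enumerate directed cycles and compute their means (weight / length). Sample:
  cycle 0 → 0: weight = 3, length = 1, mean = 3/1 ≈ 3.000
  cycle 1 → 1: weight = 5, length = 1, mean = 5/1 ≈ 5.000
  cycle 2 → 2: weight = 5, length = 1, mean = 5/1 ≈ 5.000
  cycle 0 → 1 → 0: weight = 16, length = 2, mean = 16/2 ≈ 8.000
  cycle 0 → 2 → 0: weight = 10, length = 2, mean = 10/2 ≈ 5.000
  cycle 1 → 0 → 1: weight = 16, length = 2, mean = 16/2 ≈ 8.000
Minimum mean = 3.000, attained e.g. along the cycle 0 → 0 with weight 3 and length 1. So λ(A) = 3/1 = 3.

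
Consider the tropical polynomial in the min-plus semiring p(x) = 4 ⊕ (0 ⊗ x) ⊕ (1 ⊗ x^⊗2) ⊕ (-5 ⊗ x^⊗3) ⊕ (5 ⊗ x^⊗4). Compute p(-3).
p(-3) = -14

A tropical monomial a ⊗ x^⊗i evaluates to a + i · x. Evaluating each term at x = -3:
  Term 0 contributes 4 + 0 · -3 = 4
  Term 1 contributes 0 + 1 · -3 = -3
  Term 2 contributes 1 + 2 · -3 = -5
  Term 3 contributes -5 + 3 · -3 = -14
  Term 4 contributes 5 + 4 · -3 = -7
p(-3) = ⊕ of these = min[4, -3, -5, -14, -7] = -14.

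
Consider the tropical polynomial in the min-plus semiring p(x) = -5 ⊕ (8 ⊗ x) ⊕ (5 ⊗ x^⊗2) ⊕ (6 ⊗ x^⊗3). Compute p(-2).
p(-2) = -5

A tropical monomial a ⊗ x^⊗i evaluates to a + i · x. Evaluating each term at x = -2:
  Term 0 contributes -5 + 0 · -2 = -5
  Term 1 contributes 8 + 1 · -2 = 6
  Term 2 contributes 5 + 2 · -2 = 1
  Term 3 contributes 6 + 3 · -2 = 0
p(-2) = ⊕ of these = min[-5, 6, 1, 0] = -5.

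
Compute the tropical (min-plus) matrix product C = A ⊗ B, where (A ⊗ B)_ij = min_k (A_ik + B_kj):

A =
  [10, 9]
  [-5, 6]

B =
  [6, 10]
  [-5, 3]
A ⊗ B =
  [4, 12]
  [1, 5]

Apply the min-plus product entry-by-entry:
  C[0][0] = min over k of (A[0][0] + B[0][0] = 10 + 6 = 16, A[0][1] + B[1][0] = 9 + -5 = 4) = 4 (attained at k = 1)
  C[0][1] = min over k of (A[0][0] + B[0][1] = 10 + 10 = 20, A[0][1] + B[1][1] = 9 + 3 = 12) = 12 (attained at k = 1)
  C[1][0] = min over k of (A[1][0] + B[0][0] = -5 + 6 = 1, A[1][1] + B[1][0] = 6 + -5 = 1) = 1 (attained at k = 0)
  C[1][1] = min over k of (A[1][0] + B[0][1] = -5 + 10 = 5, A[1][1] + B[1][1] = 6 + 3 = 9) = 5 (attained at k = 0)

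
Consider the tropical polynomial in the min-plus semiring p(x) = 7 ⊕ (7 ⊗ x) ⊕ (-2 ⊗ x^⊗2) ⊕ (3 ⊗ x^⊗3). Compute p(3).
p(3) = 4

A tropical monomial a ⊗ x^⊗i evaluates to a + i · x. Evaluating each term at x = 3:
  Term 0 contributes 7 + 0 · 3 = 7
  Term 1 contributes 7 + 1 · 3 = 10
  Term 2 contributes -2 + 2 · 3 = 4
  Term 3 contributes 3 + 3 · 3 = 12
p(3) = ⊕ of these = min[7, 10, 4, 12] = 4.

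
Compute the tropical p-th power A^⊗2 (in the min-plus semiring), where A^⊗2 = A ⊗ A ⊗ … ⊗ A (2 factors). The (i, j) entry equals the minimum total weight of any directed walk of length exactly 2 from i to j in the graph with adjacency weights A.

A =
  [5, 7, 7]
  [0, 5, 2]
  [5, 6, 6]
A^⊗2 =
  [7, 12, 9]
  [5, 7, 7]
  [6, 11, 8]

Each entry (A^⊗2)_ij equals the minimum over all length-2 walks i = v_0 → v_1 → … → v_2 = j of Σ_t A[v_t][v_{t+1}]. For example, for (i, j) = (0, 2) we minimise over 3 possible intermediate vertex sequences; the minimum is 9, attained along the walk 0 → 1 → 2.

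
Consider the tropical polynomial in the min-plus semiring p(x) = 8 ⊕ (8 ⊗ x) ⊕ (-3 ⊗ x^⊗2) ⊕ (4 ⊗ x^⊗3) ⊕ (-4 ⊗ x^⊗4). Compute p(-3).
p(-3) = -16

A tropical monomial a ⊗ x^⊗i evaluates to a + i · x. Evaluating each term at x = -3:
  Term 0 contributes 8 + 0 · -3 = 8
  Term 1 contributes 8 + 1 · -3 = 5
  Term 2 contributes -3 + 2 · -3 = -9
  Term 3 contributes 4 + 3 · -3 = -5
  Term 4 contributes -4 + 4 · -3 = -16
p(-3) = ⊕ of these = min[8, 5, -9, -5, -16] = -16.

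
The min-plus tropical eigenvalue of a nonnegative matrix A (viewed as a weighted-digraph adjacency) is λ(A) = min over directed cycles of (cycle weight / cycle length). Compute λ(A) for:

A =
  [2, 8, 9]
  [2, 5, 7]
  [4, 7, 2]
λ(A) = 2

Enumerate directed cycles and compute their means (weight / length). Sample:
  cycle 0 → 0: weight = 2, length = 1, mean = 2/1 ≈ 2.000
  cycle 1 → 1: weight = 5, length = 1, mean = 5/1 ≈ 5.000
  cycle 2 → 2: weight = 2, length = 1, mean = 2/1 ≈ 2.000
  cycle 0 → 1 → 0: weight = 10, length = 2, mean = 10/2 ≈ 5.000
  cycle 0 → 2 → 0: weight = 13, length = 2, mean = 13/2 ≈ 6.500
  cycle 1 → 0 → 1: weight = 10, length = 2, mean = 10/2 ≈ 5.000
Minimum mean = 2.000, attained e.g. along the cycle 0 → 0 with weight 2 and length 1. So λ(A) = 2/1 = 2.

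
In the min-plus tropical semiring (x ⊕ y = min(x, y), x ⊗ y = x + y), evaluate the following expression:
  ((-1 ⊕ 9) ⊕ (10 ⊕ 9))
((-1 ⊕ 9) ⊕ (10 ⊕ 9)) = -1

Expand innermost to outermost. Recall ⊕ takes the minimum of its arguments and ⊗ takes their sum. Working out the expression ((-1 ⊕ 9) ⊕ (10 ⊕ 9)) gives -1.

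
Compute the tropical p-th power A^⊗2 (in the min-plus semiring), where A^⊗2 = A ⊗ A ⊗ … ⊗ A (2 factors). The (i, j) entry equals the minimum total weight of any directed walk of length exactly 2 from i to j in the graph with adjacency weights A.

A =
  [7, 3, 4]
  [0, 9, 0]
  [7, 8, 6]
A^⊗2 =
  [3, 10, 3]
  [7, 3, 4]
  [8, 10, 8]

Each entry (A^⊗2)_ij equals the minimum over all length-2 walks i = v_0 → v_1 → … → v_2 = j of Σ_t A[v_t][v_{t+1}]. For example, for (i, j) = (0, 2) we minimise over 3 possible intermediate vertex sequences; the minimum is 3, attained along the walk 0 → 1 → 2.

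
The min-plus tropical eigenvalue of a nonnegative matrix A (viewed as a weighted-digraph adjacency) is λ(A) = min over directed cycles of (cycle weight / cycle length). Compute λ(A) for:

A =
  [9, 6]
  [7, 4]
λ(A) = 4

Enumerate directed cycles and compute their means (weight / length). Sample:
  cycle 0 → 0: weight = 9, length = 1, mean = 9/1 ≈ 9.000
  cycle 1 → 1: weight = 4, length = 1, mean = 4/1 ≈ 4.000
  cycle 0 → 1 → 0: weight = 13, length = 2, mean = 13/2 ≈ 6.500
  cycle 1 → 0 → 1: weight = 13, length = 2, mean = 13/2 ≈ 6.500
Minimum mean = 4.000, attained e.g. along the cycle 1 → 1 with weight 4 and length 1. So λ(A) = 4/1 = 4.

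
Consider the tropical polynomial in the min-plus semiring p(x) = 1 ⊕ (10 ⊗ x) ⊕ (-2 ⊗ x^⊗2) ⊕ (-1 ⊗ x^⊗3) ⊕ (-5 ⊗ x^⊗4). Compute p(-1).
p(-1) = -9

A tropical monomial a ⊗ x^⊗i evaluates to a + i · x. Evaluating each term at x = -1:
  Term 0 contributes 1 + 0 · -1 = 1
  Term 1 contributes 10 + 1 · -1 = 9
  Term 2 contributes -2 + 2 · -1 = -4
  Term 3 contributes -1 + 3 · -1 = -4
  Term 4 contributes -5 + 4 · -1 = -9
p(-1) = ⊕ of these = min[1, 9, -4, -4, -9] = -9.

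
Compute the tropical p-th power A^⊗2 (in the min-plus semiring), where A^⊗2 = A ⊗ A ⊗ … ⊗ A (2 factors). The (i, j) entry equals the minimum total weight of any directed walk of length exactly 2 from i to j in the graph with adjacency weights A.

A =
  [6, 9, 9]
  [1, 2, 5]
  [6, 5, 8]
A^⊗2 =
  [10, 11, 14]
  [3, 4, 7]
  [6, 7, 10]

Each entry (A^⊗2)_ij equals the minimum over all length-2 walks i = v_0 → v_1 → … → v_2 = j of Σ_t A[v_t][v_{t+1}]. For example, for (i, j) = (0, 2) we minimise over 3 possible intermediate vertex sequences; the minimum is 14, attained along the walk 0 → 1 → 2.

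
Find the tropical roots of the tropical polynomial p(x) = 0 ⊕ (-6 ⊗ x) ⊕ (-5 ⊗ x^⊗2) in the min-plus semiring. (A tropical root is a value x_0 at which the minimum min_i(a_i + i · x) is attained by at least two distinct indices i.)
Roots: {-1, 6}

Each tropical root is a break point of the lower envelope of the lines y = a_i + i · x (there are 3 lines, with slopes 0, 1, ..., 2). Only the lines that attain the minimum somewhere contribute to roots; other lines are dominated. Here the surviving (envelope) indices are i = 2, i = 1, i = 0.
Intersections between consecutive envelope lines give the roots: for adjacent envelope indices i < j the intersection is x = (a_i − a_j) / (j − i). Reading off the sorted break points: {-1, 6}.
Verification: at each break x_0, at least two indices attain the minimum of min_i(a_i + i · x_0).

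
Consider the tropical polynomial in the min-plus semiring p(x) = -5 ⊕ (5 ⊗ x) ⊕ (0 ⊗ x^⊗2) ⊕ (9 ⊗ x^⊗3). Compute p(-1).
p(-1) = -5

A tropical monomial a ⊗ x^⊗i evaluates to a + i · x. Evaluating each term at x = -1:
  Term 0 contributes -5 + 0 · -1 = -5
  Term 1 contributes 5 + 1 · -1 = 4
  Term 2 contributes 0 + 2 · -1 = -2
  Term 3 contributes 9 + 3 · -1 = 6
p(-1) = ⊕ of these = min[-5, 4, -2, 6] = -5.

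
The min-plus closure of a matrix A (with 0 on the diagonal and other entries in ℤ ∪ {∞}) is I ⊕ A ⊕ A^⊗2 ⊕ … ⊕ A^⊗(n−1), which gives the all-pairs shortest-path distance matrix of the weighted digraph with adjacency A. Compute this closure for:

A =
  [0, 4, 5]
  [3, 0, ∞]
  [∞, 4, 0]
Closure =
  [0, 4, 5]
  [3, 0, 8]
  [7, 4, 0]

This is the Floyd-Warshall all-pairs shortest-path computation. For each intermediate vertex k = 0, 1, …, 2, update dist[i][j] ← min(dist[i][j], dist[i][k] + dist[k][j]). The final matrix gives, for each (i, j), the minimum total weight of any directed path from i to j (possibly empty when i = j).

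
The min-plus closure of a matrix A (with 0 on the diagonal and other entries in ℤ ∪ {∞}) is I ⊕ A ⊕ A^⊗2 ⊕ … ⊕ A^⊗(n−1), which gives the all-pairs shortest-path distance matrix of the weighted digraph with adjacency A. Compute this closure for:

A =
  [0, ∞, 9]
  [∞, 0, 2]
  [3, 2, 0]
Closure =
  [0, 11, 9]
  [5, 0, 2]
  [3, 2, 0]

This is the Floyd-Warshall all-pairs shortest-path computation. For each intermediate vertex k = 0, 1, …, 2, update dist[i][j] ← min(dist[i][j], dist[i][k] + dist[k][j]). The final matrix gives, for each (i, j), the minimum total weight of any directed path from i to j (possibly empty when i = j).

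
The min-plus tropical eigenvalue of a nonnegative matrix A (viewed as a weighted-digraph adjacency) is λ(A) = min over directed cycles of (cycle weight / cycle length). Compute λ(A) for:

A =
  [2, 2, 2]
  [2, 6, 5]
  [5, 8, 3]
λ(A) = 2

Enumerate directed cycles and compute their means (weight / length). Sample:
  cycle 0 → 0: weight = 2, length = 1, mean = 2/1 ≈ 2.000
  cycle 1 → 1: weight = 6, length = 1, mean = 6/1 ≈ 6.000
  cycle 2 → 2: weight = 3, length = 1, mean = 3/1 ≈ 3.000
  cycle 0 → 1 → 0: weight = 4, length = 2, mean = 4/2 ≈ 2.000
  cycle 0 → 2 → 0: weight = 7, length = 2, mean = 7/2 ≈ 3.500
  cycle 1 → 0 → 1: weight = 4, length = 2, mean = 4/2 ≈ 2.000
Minimum mean = 2.000, attained e.g. along the cycle 0 → 0 with weight 2 and length 1. So λ(A) = 2/1 = 2.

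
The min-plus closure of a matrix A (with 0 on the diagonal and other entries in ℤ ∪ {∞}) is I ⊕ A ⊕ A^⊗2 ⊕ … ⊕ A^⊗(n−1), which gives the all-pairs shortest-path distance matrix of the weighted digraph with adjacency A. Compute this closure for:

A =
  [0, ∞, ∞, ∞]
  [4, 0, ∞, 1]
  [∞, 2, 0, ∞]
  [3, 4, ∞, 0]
Closure =
  [0, ∞, ∞, ∞]
  [4, 0, ∞, 1]
  [6, 2, 0, 3]
  [3, 4, ∞, 0]

This is the Floyd-Warshall all-pairs shortest-path computation. For each intermediate vertex k = 0, 1, …, 3, update dist[i][j] ← min(dist[i][j], dist[i][k] + dist[k][j]). The final matrix gives, for each (i, j), the minimum total weight of any directed path from i to j (possibly empty when i = j).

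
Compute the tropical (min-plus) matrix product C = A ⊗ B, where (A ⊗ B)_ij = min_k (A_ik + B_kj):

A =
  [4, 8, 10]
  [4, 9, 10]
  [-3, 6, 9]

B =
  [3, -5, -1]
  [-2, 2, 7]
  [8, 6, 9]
A ⊗ B =
  [6, -1, 3]
  [7, -1, 3]
  [0, -8, -4]

Apply the min-plus product entry-by-entry:
  C[0][0] = min over k of (A[0][0] + B[0][0] = 4 + 3 = 7, A[0][1] + B[1][0] = 8 + -2 = 6, A[0][2] + B[2][0] = 10 + 8 = 18) = 6 (attained at k = 1)
  C[0][1] = min over k of (A[0][0] + B[0][1] = 4 + -5 = -1, A[0][1] + B[1][1] = 8 + 2 = 10, A[0][2] + B[2][1] = 10 + 6 = 16) = -1 (attained at k = 0)
  C[0][2] = min over k of (A[0][0] + B[0][2] = 4 + -1 = 3, A[0][1] + B[1][2] = 8 + 7 = 15, A[0][2] + B[2][2] = 10 + 9 = 19) = 3 (attained at k = 0)
  C[1][0] = min over k of (A[1][0] + B[0][0] = 4 + 3 = 7, A[1][1] + B[1][0] = 9 + -2 = 7, A[1][2] + B[2][0] = 10 + 8 = 18) = 7 (attained at k = 0)
  C[1][1] = min over k of (A[1][0] + B[0][1] = 4 + -5 = -1, A[1][1] + B[1][1] = 9 + 2 = 11, A[1][2] + B[2][1] = 10 + 6 = 16) = -1 (attained at k = 0)
  C[1][2] = min over k of (A[1][0] + B[0][2] = 4 + -1 = 3, A[1][1] + B[1][2] = 9 + 7 = 16, A[1][2] + B[2][2] = 10 + 9 = 19) = 3 (attained at k = 0)
  C[2][0] = min over k of (A[2][0] + B[0][0] = -3 + 3 = 0, A[2][1] + B[1][0] = 6 + -2 = 4, A[2][2] + B[2][0] = 9 + 8 = 17) = 0 (attained at k = 0)
  C[2][1] = min over k of (A[2][0] + B[0][1] = -3 + -5 = -8, A[2][1] + B[1][1] = 6 + 2 = 8, A[2][2] + B[2][1] = 9 + 6 = 15) = -8 (attained at k = 0)
  C[2][2] = min over k of (A[2][0] + B[0][2] = -3 + -1 = -4, A[2][1] + B[1][2] = 6 + 7 = 13, A[2][2] + B[2][2] = 9 + 9 = 18) = -4 (attained at k = 0)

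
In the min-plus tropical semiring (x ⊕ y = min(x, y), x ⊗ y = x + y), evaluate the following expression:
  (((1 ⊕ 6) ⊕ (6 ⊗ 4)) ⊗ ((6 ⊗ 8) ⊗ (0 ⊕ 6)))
(((1 ⊕ 6) ⊕ (6 ⊗ 4)) ⊗ ((6 ⊗ 8) ⊗ (0 ⊕ 6))) = 15

Expand innermost to outermost. Recall ⊕ takes the minimum of its arguments and ⊗ takes their sum. Working out the expression (((1 ⊕ 6) ⊕ (6 ⊗ 4)) ⊗ ((6 ⊗ 8) ⊗ (0 ⊕ 6))) gives 15.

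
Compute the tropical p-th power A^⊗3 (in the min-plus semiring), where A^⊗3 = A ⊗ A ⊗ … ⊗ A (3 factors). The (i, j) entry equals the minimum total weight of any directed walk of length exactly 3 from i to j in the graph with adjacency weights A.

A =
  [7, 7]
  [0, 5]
A^⊗3 =
  [12, 14]
  [7, 12]

Each entry (A^⊗3)_ij equals the minimum over all length-3 walks i = v_0 → v_1 → … → v_3 = j of Σ_t A[v_t][v_{t+1}]. For example, for (i, j) = (0, 1) we minimise over 4 possible intermediate vertex sequences; the minimum is 14, attained along the walk 0 → 1 → 0 → 1.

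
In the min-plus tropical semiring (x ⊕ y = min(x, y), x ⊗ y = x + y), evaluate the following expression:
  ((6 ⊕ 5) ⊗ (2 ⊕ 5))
((6 ⊕ 5) ⊗ (2 ⊕ 5)) = 7

Expand innermost to outermost. Recall ⊕ takes the minimum of its arguments and ⊗ takes their sum. Working out the expression ((6 ⊕ 5) ⊗ (2 ⊕ 5)) gives 7.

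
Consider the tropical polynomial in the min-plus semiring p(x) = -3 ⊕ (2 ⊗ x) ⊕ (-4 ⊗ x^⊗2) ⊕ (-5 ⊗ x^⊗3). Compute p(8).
p(8) = -3

A tropical monomial a ⊗ x^⊗i evaluates to a + i · x. Evaluating each term at x = 8:
  Term 0 contributes -3 + 0 · 8 = -3
  Term 1 contributes 2 + 1 · 8 = 10
  Term 2 contributes -4 + 2 · 8 = 12
  Term 3 contributes -5 + 3 · 8 = 19
p(8) = ⊕ of these = min[-3, 10, 12, 19] = -3.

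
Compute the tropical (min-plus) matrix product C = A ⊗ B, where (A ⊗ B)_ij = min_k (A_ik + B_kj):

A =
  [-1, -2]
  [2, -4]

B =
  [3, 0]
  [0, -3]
A ⊗ B =
  [-2, -5]
  [-4, -7]

Apply the min-plus product entry-by-entry:
  C[0][0] = min over k of (A[0][0] + B[0][0] = -1 + 3 = 2, A[0][1] + B[1][0] = -2 + 0 = -2) = -2 (attained at k = 1)
  C[0][1] = min over k of (A[0][0] + B[0][1] = -1 + 0 = -1, A[0][1] + B[1][1] = -2 + -3 = -5) = -5 (attained at k = 1)
  C[1][0] = min over k of (A[1][0] + B[0][0] = 2 + 3 = 5, A[1][1] + B[1][0] = -4 + 0 = -4) = -4 (attained at k = 1)
  C[1][1] = min over k of (A[1][0] + B[0][1] = 2 + 0 = 2, A[1][1] + B[1][1] = -4 + -3 = -7) = -7 (attained at k = 1)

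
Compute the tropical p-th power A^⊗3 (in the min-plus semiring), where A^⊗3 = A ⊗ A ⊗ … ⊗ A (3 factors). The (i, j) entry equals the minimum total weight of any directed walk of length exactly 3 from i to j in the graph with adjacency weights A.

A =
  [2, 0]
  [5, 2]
A^⊗3 =
  [6, 4]
  [9, 6]

Each entry (A^⊗3)_ij equals the minimum over all length-3 walks i = v_0 → v_1 → … → v_3 = j of Σ_t A[v_t][v_{t+1}]. For example, for (i, j) = (0, 1) we minimise over 4 possible intermediate vertex sequences; the minimum is 4, attained along the walk 0 → 0 → 0 → 1.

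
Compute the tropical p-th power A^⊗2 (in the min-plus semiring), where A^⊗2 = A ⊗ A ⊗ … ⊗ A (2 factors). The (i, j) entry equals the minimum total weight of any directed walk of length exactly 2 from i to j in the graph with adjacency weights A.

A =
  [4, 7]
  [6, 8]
A^⊗2 =
  [8, 11]
  [10, 13]

Each entry (A^⊗2)_ij equals the minimum over all length-2 walks i = v_0 → v_1 → … → v_2 = j of Σ_t A[v_t][v_{t+1}]. For example, for (i, j) = (0, 1) we minimise over 2 possible intermediate vertex sequences; the minimum is 11, attained along the walk 0 → 0 → 1.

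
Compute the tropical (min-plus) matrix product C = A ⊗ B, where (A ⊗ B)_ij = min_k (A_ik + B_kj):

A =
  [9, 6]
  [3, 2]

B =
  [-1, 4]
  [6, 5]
A ⊗ B =
  [8, 11]
  [2, 7]

Apply the min-plus product entry-by-entry:
  C[0][0] = min over k of (A[0][0] + B[0][0] = 9 + -1 = 8, A[0][1] + B[1][0] = 6 + 6 = 12) = 8 (attained at k = 0)
  C[0][1] = min over k of (A[0][0] + B[0][1] = 9 + 4 = 13, A[0][1] + B[1][1] = 6 + 5 = 11) = 11 (attained at k = 1)
  C[1][0] = min over k of (A[1][0] + B[0][0] = 3 + -1 = 2, A[1][1] + B[1][0] = 2 + 6 = 8) = 2 (attained at k = 0)
  C[1][1] = min over k of (A[1][0] + B[0][1] = 3 + 4 = 7, A[1][1] + B[1][1] = 2 + 5 = 7) = 7 (attained at k = 0)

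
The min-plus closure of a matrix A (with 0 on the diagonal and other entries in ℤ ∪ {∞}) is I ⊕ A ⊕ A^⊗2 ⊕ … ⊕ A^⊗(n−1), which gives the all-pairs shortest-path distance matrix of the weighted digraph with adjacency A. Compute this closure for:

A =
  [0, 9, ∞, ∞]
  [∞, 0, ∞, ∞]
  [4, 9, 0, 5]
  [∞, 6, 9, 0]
Closure =
  [0, 9, ∞, ∞]
  [∞, 0, ∞, ∞]
  [4, 9, 0, 5]
  [13, 6, 9, 0]

This is the Floyd-Warshall all-pairs shortest-path computation. For each intermediate vertex k = 0, 1, …, 3, update dist[i][j] ← min(dist[i][j], dist[i][k] + dist[k][j]). The final matrix gives, for each (i, j), the minimum total weight of any directed path from i to j (possibly empty when i = j).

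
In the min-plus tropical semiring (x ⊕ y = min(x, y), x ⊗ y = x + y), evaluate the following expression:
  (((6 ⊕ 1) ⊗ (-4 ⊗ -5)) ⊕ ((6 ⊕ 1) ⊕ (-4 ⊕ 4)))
(((6 ⊕ 1) ⊗ (-4 ⊗ -5)) ⊕ ((6 ⊕ 1) ⊕ (-4 ⊕ 4))) = -8

Expand innermost to outermost. Recall ⊕ takes the minimum of its arguments and ⊗ takes their sum. Working out the expression (((6 ⊕ 1) ⊗ (-4 ⊗ -5)) ⊕ ((6 ⊕ 1) ⊕ (-4 ⊕ 4))) gives -8.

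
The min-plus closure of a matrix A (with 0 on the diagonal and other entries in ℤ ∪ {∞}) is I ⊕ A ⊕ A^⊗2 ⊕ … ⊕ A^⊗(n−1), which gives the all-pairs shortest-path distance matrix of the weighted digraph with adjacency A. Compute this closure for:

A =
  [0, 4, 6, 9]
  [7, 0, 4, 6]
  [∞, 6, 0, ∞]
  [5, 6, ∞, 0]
Closure =
  [0, 4, 6, 9]
  [7, 0, 4, 6]
  [13, 6, 0, 12]
  [5, 6, 10, 0]

This is the Floyd-Warshall all-pairs shortest-path computation. For each intermediate vertex k = 0, 1, …, 3, update dist[i][j] ← min(dist[i][j], dist[i][k] + dist[k][j]). The final matrix gives, for each (i, j), the minimum total weight of any directed path from i to j (possibly empty when i = j).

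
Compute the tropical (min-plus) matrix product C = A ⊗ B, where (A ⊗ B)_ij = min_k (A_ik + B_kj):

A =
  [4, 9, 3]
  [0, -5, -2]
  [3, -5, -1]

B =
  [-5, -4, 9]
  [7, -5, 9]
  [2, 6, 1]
A ⊗ B =
  [-1, 0, 4]
  [-5, -10, -1]
  [-2, -10, 0]

Apply the min-plus product entry-by-entry:
  C[0][0] = min over k of (A[0][0] + B[0][0] = 4 + -5 = -1, A[0][1] + B[1][0] = 9 + 7 = 16, A[0][2] + B[2][0] = 3 + 2 = 5) = -1 (attained at k = 0)
  C[0][1] = min over k of (A[0][0] + B[0][1] = 4 + -4 = 0, A[0][1] + B[1][1] = 9 + -5 = 4, A[0][2] + B[2][1] = 3 + 6 = 9) = 0 (attained at k = 0)
  C[0][2] = min over k of (A[0][0] + B[0][2] = 4 + 9 = 13, A[0][1] + B[1][2] = 9 + 9 = 18, A[0][2] + B[2][2] = 3 + 1 = 4) = 4 (attained at k = 2)
  C[1][0] = min over k of (A[1][0] + B[0][0] = 0 + -5 = -5, A[1][1] + B[1][0] = -5 + 7 = 2, A[1][2] + B[2][0] = -2 + 2 = 0) = -5 (attained at k = 0)
  C[1][1] = min over k of (A[1][0] + B[0][1] = 0 + -4 = -4, A[1][1] + B[1][1] = -5 + -5 = -10, A[1][2] + B[2][1] = -2 + 6 = 4) = -10 (attained at k = 1)
  C[1][2] = min over k of (A[1][0] + B[0][2] = 0 + 9 = 9, A[1][1] + B[1][2] = -5 + 9 = 4, A[1][2] + B[2][2] = -2 + 1 = -1) = -1 (attained at k = 2)
  C[2][0] = min over k of (A[2][0] + B[0][0] = 3 + -5 = -2, A[2][1] + B[1][0] = -5 + 7 = 2, A[2][2] + B[2][0] = -1 + 2 = 1) = -2 (attained at k = 0)
  C[2][1] = min over k of (A[2][0] + B[0][1] = 3 + -4 = -1, A[2][1] + B[1][1] = -5 + -5 = -10, A[2][2] + B[2][1] = -1 + 6 = 5) = -10 (attained at k = 1)
  C[2][2] = min over k of (A[2][0] + B[0][2] = 3 + 9 = 12, A[2][1] + B[1][2] = -5 + 9 = 4, A[2][2] + B[2][2] = -1 + 1 = 0) = 0 (attained at k = 2)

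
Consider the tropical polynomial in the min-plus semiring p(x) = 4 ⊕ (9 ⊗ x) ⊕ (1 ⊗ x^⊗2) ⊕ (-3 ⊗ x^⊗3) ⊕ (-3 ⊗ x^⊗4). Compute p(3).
p(3) = 4

A tropical monomial a ⊗ x^⊗i evaluates to a + i · x. Evaluating each term at x = 3:
  Term 0 contributes 4 + 0 · 3 = 4
  Term 1 contributes 9 + 1 · 3 = 12
  Term 2 contributes 1 + 2 · 3 = 7
  Term 3 contributes -3 + 3 · 3 = 6
  Term 4 contributes -3 + 4 · 3 = 9
p(3) = ⊕ of these = min[4, 12, 7, 6, 9] = 4.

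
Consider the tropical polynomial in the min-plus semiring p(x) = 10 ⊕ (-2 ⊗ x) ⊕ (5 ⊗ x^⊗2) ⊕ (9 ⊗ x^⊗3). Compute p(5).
p(5) = 3

A tropical monomial a ⊗ x^⊗i evaluates to a + i · x. Evaluating each term at x = 5:
  Term 0 contributes 10 + 0 · 5 = 10
  Term 1 contributes -2 + 1 · 5 = 3
  Term 2 contributes 5 + 2 · 5 = 15
  Term 3 contributes 9 + 3 · 5 = 24
p(5) = ⊕ of these = min[10, 3, 15, 24] = 3.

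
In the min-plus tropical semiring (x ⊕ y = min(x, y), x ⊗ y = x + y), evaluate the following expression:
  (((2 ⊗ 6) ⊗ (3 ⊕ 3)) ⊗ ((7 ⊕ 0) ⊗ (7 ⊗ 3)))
(((2 ⊗ 6) ⊗ (3 ⊕ 3)) ⊗ ((7 ⊕ 0) ⊗ (7 ⊗ 3))) = 21

Expand innermost to outermost. Recall ⊕ takes the minimum of its arguments and ⊗ takes their sum. Working out the expression (((2 ⊗ 6) ⊗ (3 ⊕ 3)) ⊗ ((7 ⊕ 0) ⊗ (7 ⊗ 3))) gives 21.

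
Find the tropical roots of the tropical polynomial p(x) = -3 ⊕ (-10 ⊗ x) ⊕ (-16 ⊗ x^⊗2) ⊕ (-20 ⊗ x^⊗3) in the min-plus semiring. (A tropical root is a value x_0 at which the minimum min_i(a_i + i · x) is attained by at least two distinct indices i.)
Roots: {4, 6, 7}

Each tropical root is a break point of the lower envelope of the lines y = a_i + i · x (there are 4 lines, with slopes 0, 1, ..., 3). Only the lines that attain the minimum somewhere contribute to roots; other lines are dominated. Here the surviving (envelope) indices are i = 3, i = 2, i = 1, i = 0.
Intersections between consecutive envelope lines give the roots: for adjacent envelope indices i < j the intersection is x = (a_i − a_j) / (j − i). Reading off the sorted break points: {4, 6, 7}.
Verification: at each break x_0, at least two indices attain the minimum of min_i(a_i + i · x_0).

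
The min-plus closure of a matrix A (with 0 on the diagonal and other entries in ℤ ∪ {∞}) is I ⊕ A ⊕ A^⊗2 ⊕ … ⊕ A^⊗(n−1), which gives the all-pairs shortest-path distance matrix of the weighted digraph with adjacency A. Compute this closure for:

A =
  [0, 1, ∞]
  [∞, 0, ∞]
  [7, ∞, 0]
Closure =
  [0, 1, ∞]
  [∞, 0, ∞]
  [7, 8, 0]

This is the Floyd-Warshall all-pairs shortest-path computation. For each intermediate vertex k = 0, 1, …, 2, update dist[i][j] ← min(dist[i][j], dist[i][k] + dist[k][j]). The final matrix gives, for each (i, j), the minimum total weight of any directed path from i to j (possibly empty when i = j).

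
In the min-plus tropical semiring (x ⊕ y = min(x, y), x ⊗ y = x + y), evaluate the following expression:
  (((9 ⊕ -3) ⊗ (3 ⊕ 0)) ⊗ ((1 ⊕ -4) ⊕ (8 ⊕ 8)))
(((9 ⊕ -3) ⊗ (3 ⊕ 0)) ⊗ ((1 ⊕ -4) ⊕ (8 ⊕ 8))) = -7

Expand innermost to outermost. Recall ⊕ takes the minimum of its arguments and ⊗ takes their sum. Working out the expression (((9 ⊕ -3) ⊗ (3 ⊕ 0)) ⊗ ((1 ⊕ -4) ⊕ (8 ⊕ 8))) gives -7.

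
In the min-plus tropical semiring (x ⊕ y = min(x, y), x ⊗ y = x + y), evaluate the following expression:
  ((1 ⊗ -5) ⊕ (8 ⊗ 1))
((1 ⊗ -5) ⊕ (8 ⊗ 1)) = -4

Expand innermost to outermost. Recall ⊕ takes the minimum of its arguments and ⊗ takes their sum. Working out the expression ((1 ⊗ -5) ⊕ (8 ⊗ 1)) gives -4.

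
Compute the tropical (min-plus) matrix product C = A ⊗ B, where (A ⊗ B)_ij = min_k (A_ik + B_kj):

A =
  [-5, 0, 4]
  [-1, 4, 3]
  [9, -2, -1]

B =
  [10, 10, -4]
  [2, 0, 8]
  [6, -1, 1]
A ⊗ B =
  [2, 0, -9]
  [6, 2, -5]
  [0, -2, 0]

Apply the min-plus product entry-by-entry:
  C[0][0] = min over k of (A[0][0] + B[0][0] = -5 + 10 = 5, A[0][1] + B[1][0] = 0 + 2 = 2, A[0][2] + B[2][0] = 4 + 6 = 10) = 2 (attained at k = 1)
  C[0][1] = min over k of (A[0][0] + B[0][1] = -5 + 10 = 5, A[0][1] + B[1][1] = 0 + 0 = 0, A[0][2] + B[2][1] = 4 + -1 = 3) = 0 (attained at k = 1)
  C[0][2] = min over k of (A[0][0] + B[0][2] = -5 + -4 = -9, A[0][1] + B[1][2] = 0 + 8 = 8, A[0][2] + B[2][2] = 4 + 1 = 5) = -9 (attained at k = 0)
  C[1][0] = min over k of (A[1][0] + B[0][0] = -1 + 10 = 9, A[1][1] + B[1][0] = 4 + 2 = 6, A[1][2] + B[2][0] = 3 + 6 = 9) = 6 (attained at k = 1)
  C[1][1] = min over k of (A[1][0] + B[0][1] = -1 + 10 = 9, A[1][1] + B[1][1] = 4 + 0 = 4, A[1][2] + B[2][1] = 3 + -1 = 2) = 2 (attained at k = 2)
  C[1][2] = min over k of (A[1][0] + B[0][2] = -1 + -4 = -5, A[1][1] + B[1][2] = 4 + 8 = 12, A[1][2] + B[2][2] = 3 + 1 = 4) = -5 (attained at k = 0)
  C[2][0] = min over k of (A[2][0] + B[0][0] = 9 + 10 = 19, A[2][1] + B[1][0] = -2 + 2 = 0, A[2][2] + B[2][0] = -1 + 6 = 5) = 0 (attained at k = 1)
  C[2][1] = min over k of (A[2][0] + B[0][1] = 9 + 10 = 19, A[2][1] + B[1][1] = -2 + 0 = -2, A[2][2] + B[2][1] = -1 + -1 = -2) = -2 (attained at k = 1)
  C[2][2] = min over k of (A[2][0] + B[0][2] = 9 + -4 = 5, A[2][1] + B[1][2] = -2 + 8 = 6, A[2][2] + B[2][2] = -1 + 1 = 0) = 0 (attained at k = 2)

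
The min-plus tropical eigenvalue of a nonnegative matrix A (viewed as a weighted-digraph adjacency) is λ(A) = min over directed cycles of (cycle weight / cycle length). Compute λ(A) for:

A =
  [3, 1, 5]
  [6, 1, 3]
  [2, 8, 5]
λ(A) = 1

Enumerate directed cycles and compute their means (weight / length). Sample:
  cycle 0 → 0: weight = 3, length = 1, mean = 3/1 ≈ 3.000
  cycle 1 → 1: weight = 1, length = 1, mean = 1/1 ≈ 1.000
  cycle 2 → 2: weight = 5, length = 1, mean = 5/1 ≈ 5.000
  cycle 0 → 1 → 0: weight = 7, length = 2, mean = 7/2 ≈ 3.500
  cycle 0 → 2 → 0: weight = 7, length = 2, mean = 7/2 ≈ 3.500
  cycle 1 → 0 → 1: weight = 7, length = 2, mean = 7/2 ≈ 3.500
Minimum mean = 1.000, attained e.g. along the cycle 1 → 1 with weight 1 and length 1. So λ(A) = 1/1 = 1.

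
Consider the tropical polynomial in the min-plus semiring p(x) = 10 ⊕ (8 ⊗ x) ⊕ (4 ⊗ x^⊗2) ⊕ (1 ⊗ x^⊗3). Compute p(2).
p(2) = 7

A tropical monomial a ⊗ x^⊗i evaluates to a + i · x. Evaluating each term at x = 2:
  Term 0 contributes 10 + 0 · 2 = 10
  Term 1 contributes 8 + 1 · 2 = 10
  Term 2 contributes 4 + 2 · 2 = 8
  Term 3 contributes 1 + 3 · 2 = 7
p(2) = ⊕ of these = min[10, 10, 8, 7] = 7.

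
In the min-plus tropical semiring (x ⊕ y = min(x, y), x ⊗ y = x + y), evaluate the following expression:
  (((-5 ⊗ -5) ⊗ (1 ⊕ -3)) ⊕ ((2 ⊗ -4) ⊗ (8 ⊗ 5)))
(((-5 ⊗ -5) ⊗ (1 ⊕ -3)) ⊕ ((2 ⊗ -4) ⊗ (8 ⊗ 5))) = -13

Expand innermost to outermost. Recall ⊕ takes the minimum of its arguments and ⊗ takes their sum. Working out the expression (((-5 ⊗ -5) ⊗ (1 ⊕ -3)) ⊕ ((2 ⊗ -4) ⊗ (8 ⊗ 5))) gives -13.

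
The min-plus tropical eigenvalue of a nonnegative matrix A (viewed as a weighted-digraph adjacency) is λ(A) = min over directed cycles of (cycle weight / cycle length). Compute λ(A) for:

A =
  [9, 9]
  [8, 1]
λ(A) = 1

Enumerate directed cycles and compute their means (weight / length). Sample:
  cycle 0 → 0: weight = 9, length = 1, mean = 9/1 ≈ 9.000
  cycle 1 → 1: weight = 1, length = 1, mean = 1/1 ≈ 1.000
  cycle 0 → 1 → 0: weight = 17, length = 2, mean = 17/2 ≈ 8.500
  cycle 1 → 0 → 1: weight = 17, length = 2, mean = 17/2 ≈ 8.500
Minimum mean = 1.000, attained e.g. along the cycle 1 → 1 with weight 1 and length 1. So λ(A) = 1/1 = 1.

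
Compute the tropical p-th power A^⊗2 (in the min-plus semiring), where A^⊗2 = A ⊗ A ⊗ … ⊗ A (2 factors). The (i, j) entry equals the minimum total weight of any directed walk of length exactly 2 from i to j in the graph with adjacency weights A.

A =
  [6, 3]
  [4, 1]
A^⊗2 =
  [7, 4]
  [5, 2]

Each entry (A^⊗2)_ij equals the minimum over all length-2 walks i = v_0 → v_1 → … → v_2 = j of Σ_t A[v_t][v_{t+1}]. For example, for (i, j) = (0, 1) we minimise over 2 possible intermediate vertex sequences; the minimum is 4, attained along the walk 0 → 1 → 1.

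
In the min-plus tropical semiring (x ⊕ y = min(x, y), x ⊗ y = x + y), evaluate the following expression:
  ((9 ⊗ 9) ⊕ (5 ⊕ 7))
((9 ⊗ 9) ⊕ (5 ⊕ 7)) = 5

Expand innermost to outermost. Recall ⊕ takes the minimum of its arguments and ⊗ takes their sum. Working out the expression ((9 ⊗ 9) ⊕ (5 ⊕ 7)) gives 5.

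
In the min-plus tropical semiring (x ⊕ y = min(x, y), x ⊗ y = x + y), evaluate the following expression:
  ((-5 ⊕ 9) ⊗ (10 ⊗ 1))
((-5 ⊕ 9) ⊗ (10 ⊗ 1)) = 6

Expand innermost to outermost. Recall ⊕ takes the minimum of its arguments and ⊗ takes their sum. Working out the expression ((-5 ⊕ 9) ⊗ (10 ⊗ 1)) gives 6.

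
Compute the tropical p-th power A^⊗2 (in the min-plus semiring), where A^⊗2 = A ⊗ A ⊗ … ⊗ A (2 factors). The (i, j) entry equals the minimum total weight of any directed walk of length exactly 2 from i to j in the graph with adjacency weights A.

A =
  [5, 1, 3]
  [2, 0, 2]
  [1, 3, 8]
A^⊗2 =
  [3, 1, 3]
  [2, 0, 2]
  [5, 2, 4]

Each entry (A^⊗2)_ij equals the minimum over all length-2 walks i = v_0 → v_1 → … → v_2 = j of Σ_t A[v_t][v_{t+1}]. For example, for (i, j) = (0, 2) we minimise over 3 possible intermediate vertex sequences; the minimum is 3, attained along the walk 0 → 1 → 2.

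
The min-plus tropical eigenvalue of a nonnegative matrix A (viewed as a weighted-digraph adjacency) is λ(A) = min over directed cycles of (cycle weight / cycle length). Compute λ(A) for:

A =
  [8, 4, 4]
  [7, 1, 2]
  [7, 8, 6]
λ(A) = 1

Enumerate directed cycles and compute their means (weight / length). Sample:
  cycle 0 → 0: weight = 8, length = 1, mean = 8/1 ≈ 8.000
  cycle 1 → 1: weight = 1, length = 1, mean = 1/1 ≈ 1.000
  cycle 2 → 2: weight = 6, length = 1, mean = 6/1 ≈ 6.000
  cycle 0 → 1 → 0: weight = 11, length = 2, mean = 11/2 ≈ 5.500
  cycle 0 → 2 → 0: weight = 11, length = 2, mean = 11/2 ≈ 5.500
  cycle 1 → 0 → 1: weight = 11, length = 2, mean = 11/2 ≈ 5.500
Minimum mean = 1.000, attained e.g. along the cycle 1 → 1 with weight 1 and length 1. So λ(A) = 1/1 = 1.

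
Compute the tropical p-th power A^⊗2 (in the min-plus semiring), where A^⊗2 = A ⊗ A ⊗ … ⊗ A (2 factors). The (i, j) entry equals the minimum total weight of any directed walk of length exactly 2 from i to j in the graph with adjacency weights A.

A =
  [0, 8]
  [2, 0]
A^⊗2 =
  [0, 8]
  [2, 0]

Each entry (A^⊗2)_ij equals the minimum over all length-2 walks i = v_0 → v_1 → … → v_2 = j of Σ_t A[v_t][v_{t+1}]. For example, for (i, j) = (0, 1) we minimise over 2 possible intermediate vertex sequences; the minimum is 8, attained along the walk 0 → 0 → 1.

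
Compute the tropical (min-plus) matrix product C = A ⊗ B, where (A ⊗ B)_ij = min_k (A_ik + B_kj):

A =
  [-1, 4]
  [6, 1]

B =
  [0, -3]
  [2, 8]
A ⊗ B =
  [-1, -4]
  [3, 3]

Apply the min-plus product entry-by-entry:
  C[0][0] = min over k of (A[0][0] + B[0][0] = -1 + 0 = -1, A[0][1] + B[1][0] = 4 + 2 = 6) = -1 (attained at k = 0)
  C[0][1] = min over k of (A[0][0] + B[0][1] = -1 + -3 = -4, A[0][1] + B[1][1] = 4 + 8 = 12) = -4 (attained at k = 0)
  C[1][0] = min over k of (A[1][0] + B[0][0] = 6 + 0 = 6, A[1][1] + B[1][0] = 1 + 2 = 3) = 3 (attained at k = 1)
  C[1][1] = min over k of (A[1][0] + B[0][1] = 6 + -3 = 3, A[1][1] + B[1][1] = 1 + 8 = 9) = 3 (attained at k = 0)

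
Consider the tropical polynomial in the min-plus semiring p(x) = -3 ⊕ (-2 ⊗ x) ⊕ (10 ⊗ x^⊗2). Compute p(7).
p(7) = -3

A tropical monomial a ⊗ x^⊗i evaluates to a + i · x. Evaluating each term at x = 7:
  Term 0 contributes -3 + 0 · 7 = -3
  Term 1 contributes -2 + 1 · 7 = 5
  Term 2 contributes 10 + 2 · 7 = 24
p(7) = ⊕ of these = min[-3, 5, 24] = -3.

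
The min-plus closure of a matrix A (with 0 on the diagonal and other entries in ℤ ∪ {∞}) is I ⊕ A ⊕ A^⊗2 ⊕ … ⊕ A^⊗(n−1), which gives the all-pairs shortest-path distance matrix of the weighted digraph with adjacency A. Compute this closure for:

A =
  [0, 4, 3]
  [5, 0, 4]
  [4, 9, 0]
Closure =
  [0, 4, 3]
  [5, 0, 4]
  [4, 8, 0]

This is the Floyd-Warshall all-pairs shortest-path computation. For each intermediate vertex k = 0, 1, …, 2, update dist[i][j] ← min(dist[i][j], dist[i][k] + dist[k][j]). The final matrix gives, for each (i, j), the minimum total weight of any directed path from i to j (possibly empty when i = j).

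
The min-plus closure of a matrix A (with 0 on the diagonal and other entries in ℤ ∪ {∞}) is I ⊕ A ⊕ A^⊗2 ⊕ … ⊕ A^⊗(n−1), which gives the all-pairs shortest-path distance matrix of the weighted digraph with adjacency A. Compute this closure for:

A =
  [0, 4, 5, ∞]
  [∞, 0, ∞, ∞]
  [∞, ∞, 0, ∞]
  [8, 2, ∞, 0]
Closure =
  [0, 4, 5, ∞]
  [∞, 0, ∞, ∞]
  [∞, ∞, 0, ∞]
  [8, 2, 13, 0]

This is the Floyd-Warshall all-pairs shortest-path computation. For each intermediate vertex k = 0, 1, …, 3, update dist[i][j] ← min(dist[i][j], dist[i][k] + dist[k][j]). The final matrix gives, for each (i, j), the minimum total weight of any directed path from i to j (possibly empty when i = j).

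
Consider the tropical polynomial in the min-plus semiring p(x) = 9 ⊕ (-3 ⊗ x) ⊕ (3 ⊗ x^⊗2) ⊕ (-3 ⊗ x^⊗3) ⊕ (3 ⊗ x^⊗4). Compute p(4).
p(4) = 1

A tropical monomial a ⊗ x^⊗i evaluates to a + i · x. Evaluating each term at x = 4:
  Term 0 contributes 9 + 0 · 4 = 9
  Term 1 contributes -3 + 1 · 4 = 1
  Term 2 contributes 3 + 2 · 4 = 11
  Term 3 contributes -3 + 3 · 4 = 9
  Term 4 contributes 3 + 4 · 4 = 19
p(4) = ⊕ of these = min[9, 1, 11, 9, 19] = 1.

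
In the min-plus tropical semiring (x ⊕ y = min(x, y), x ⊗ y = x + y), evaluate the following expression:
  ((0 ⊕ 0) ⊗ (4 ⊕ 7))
((0 ⊕ 0) ⊗ (4 ⊕ 7)) = 4

Expand innermost to outermost. Recall ⊕ takes the minimum of its arguments and ⊗ takes their sum. Working out the expression ((0 ⊕ 0) ⊗ (4 ⊕ 7)) gives 4.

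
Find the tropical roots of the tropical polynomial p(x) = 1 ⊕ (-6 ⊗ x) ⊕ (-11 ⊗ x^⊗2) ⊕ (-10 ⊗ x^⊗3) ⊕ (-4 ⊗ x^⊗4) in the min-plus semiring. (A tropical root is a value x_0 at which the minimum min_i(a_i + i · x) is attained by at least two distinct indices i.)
Roots: {-6, -1, 5, 7}

Each tropical root is a break point of the lower envelope of the lines y = a_i + i · x (there are 5 lines, with slopes 0, 1, ..., 4). Only the lines that attain the minimum somewhere contribute to roots; other lines are dominated. Here the surviving (envelope) indices are i = 4, i = 3, i = 2, i = 1, i = 0.
Intersections between consecutive envelope lines give the roots: for adjacent envelope indices i < j the intersection is x = (a_i − a_j) / (j − i). Reading off the sorted break points: {-6, -1, 5, 7}.
Verification: at each break x_0, at least two indices attain the minimum of min_i(a_i + i · x_0).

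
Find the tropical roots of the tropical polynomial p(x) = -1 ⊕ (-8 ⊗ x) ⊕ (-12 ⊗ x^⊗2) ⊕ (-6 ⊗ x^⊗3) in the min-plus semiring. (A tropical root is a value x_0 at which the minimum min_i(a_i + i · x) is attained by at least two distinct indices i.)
Roots: {-6, 4, 7}

Each tropical root is a break point of the lower envelope of the lines y = a_i + i · x (there are 4 lines, with slopes 0, 1, ..., 3). Only the lines that attain the minimum somewhere contribute to roots; other lines are dominated. Here the surviving (envelope) indices are i = 3, i = 2, i = 1, i = 0.
Intersections between consecutive envelope lines give the roots: for adjacent envelope indices i < j the intersection is x = (a_i − a_j) / (j − i). Reading off the sorted break points: {-6, 4, 7}.
Verification: at each break x_0, at least two indices attain the minimum of min_i(a_i + i · x_0).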